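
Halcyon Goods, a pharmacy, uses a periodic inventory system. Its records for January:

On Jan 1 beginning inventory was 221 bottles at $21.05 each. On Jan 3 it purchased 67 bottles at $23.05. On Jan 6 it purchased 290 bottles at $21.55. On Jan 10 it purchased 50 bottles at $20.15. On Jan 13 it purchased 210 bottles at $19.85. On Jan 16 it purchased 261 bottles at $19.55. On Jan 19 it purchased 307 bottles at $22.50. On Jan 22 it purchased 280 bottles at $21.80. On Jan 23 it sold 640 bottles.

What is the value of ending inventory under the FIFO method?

Jan 23, 640 sold [FIFO — oldest first]: 221 @ $21.05 + 67 @ $23.05 + 290 @ $21.55 + 50 @ $20.15 + 12 @ $19.85 = $13,691.60
Ending inventory: 198 @ $19.85 + 261 @ $19.55 + 307 @ $22.50 + 280 @ $21.80 = $22,044.35

Ending inventory = $22,044.35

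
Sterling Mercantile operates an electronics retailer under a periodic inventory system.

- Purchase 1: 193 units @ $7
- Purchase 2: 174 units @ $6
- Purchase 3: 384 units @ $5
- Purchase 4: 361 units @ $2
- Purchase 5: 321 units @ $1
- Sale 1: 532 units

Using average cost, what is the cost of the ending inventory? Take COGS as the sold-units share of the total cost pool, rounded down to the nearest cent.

Sale 1, sell 532: 532/1433 × $5,358.00 → $1,989.15
Ending inventory (cost pool remaining) = $3,368.85
Check: goods available $5,358.00 = COGS $1,989.15 + ending $3,368.85

Ending inventory = $3,368.85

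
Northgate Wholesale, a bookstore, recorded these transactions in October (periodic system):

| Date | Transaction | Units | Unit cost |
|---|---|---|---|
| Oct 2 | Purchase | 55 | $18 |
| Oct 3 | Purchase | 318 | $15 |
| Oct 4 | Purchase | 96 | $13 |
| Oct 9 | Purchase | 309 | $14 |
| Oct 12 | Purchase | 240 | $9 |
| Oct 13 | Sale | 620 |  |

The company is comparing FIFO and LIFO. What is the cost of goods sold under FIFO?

COGS = $9,122

FIFO COGS: 55 @ $18 + 318 @ $15 + 96 @ $13 + 151 @ $14 = $9,122
LIFO COGS: 240 @ $9 + 309 @ $14 + 71 @ $13 = $7,409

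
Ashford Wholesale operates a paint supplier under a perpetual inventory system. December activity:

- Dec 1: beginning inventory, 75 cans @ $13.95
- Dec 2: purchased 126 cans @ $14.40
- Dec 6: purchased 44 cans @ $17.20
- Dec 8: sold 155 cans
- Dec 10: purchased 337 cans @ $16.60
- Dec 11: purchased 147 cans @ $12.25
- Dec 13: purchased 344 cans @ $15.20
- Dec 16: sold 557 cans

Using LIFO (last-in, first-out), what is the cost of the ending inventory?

Dec 8, 155 sold [LIFO — newest first]: 44 @ $17.20 + 111 @ $14.40 = $2,355.20
Dec 16, 557 sold [LIFO — newest first]: 344 @ $15.20 + 147 @ $12.25 + 66 @ $16.60 = $8,125.15
Total COGS = $2,355.20 + $8,125.15 = $10,480.35
Ending inventory: 75 @ $13.95 + 15 @ $14.40 + 271 @ $16.60 = $5,760.85
Check: goods available $16,241.20 = COGS $10,480.35 + ending $5,760.85

Ending inventory = $5,760.85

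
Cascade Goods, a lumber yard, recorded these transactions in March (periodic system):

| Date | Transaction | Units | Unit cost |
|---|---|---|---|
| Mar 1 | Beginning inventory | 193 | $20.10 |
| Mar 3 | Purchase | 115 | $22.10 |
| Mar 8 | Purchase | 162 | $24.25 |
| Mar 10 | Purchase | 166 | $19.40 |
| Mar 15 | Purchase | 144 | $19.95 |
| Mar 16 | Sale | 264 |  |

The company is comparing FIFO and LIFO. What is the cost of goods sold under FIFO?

FIFO COGS: 193 @ $20.10 + 71 @ $22.10 = $5,448.40
LIFO COGS: 144 @ $19.95 + 120 @ $19.40 = $5,200.80

COGS = $5,448.40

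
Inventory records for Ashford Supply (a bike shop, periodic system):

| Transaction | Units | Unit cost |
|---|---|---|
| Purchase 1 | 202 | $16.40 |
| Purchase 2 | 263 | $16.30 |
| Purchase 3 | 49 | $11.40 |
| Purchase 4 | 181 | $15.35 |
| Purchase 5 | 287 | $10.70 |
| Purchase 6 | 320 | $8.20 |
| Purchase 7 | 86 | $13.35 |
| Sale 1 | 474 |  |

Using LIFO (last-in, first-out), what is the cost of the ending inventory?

Sale 1 (474) [LIFO — newest first]: 86 @ $13.35 + 320 @ $8.20 + 68 @ $10.70 = $4,499.70
Ending inventory: 202 @ $16.40 + 263 @ $16.30 + 49 @ $11.40 + 181 @ $15.35 + 219 @ $10.70 = $13,279.95
Check: goods available $17,779.65 = COGS $4,499.70 + ending $13,279.95

Ending inventory = $13,279.95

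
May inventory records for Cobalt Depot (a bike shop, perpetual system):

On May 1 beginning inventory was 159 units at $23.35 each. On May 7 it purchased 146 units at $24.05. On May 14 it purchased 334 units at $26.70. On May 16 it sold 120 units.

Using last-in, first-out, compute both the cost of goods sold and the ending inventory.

COGS = $3,204.00; ending inventory = $12,937.75

May 16, 120 sold [LIFO — newest first]: 120 @ $26.70 = $3,204.00
Ending inventory: 159 @ $23.35 + 146 @ $24.05 + 214 @ $26.70 = $12,937.75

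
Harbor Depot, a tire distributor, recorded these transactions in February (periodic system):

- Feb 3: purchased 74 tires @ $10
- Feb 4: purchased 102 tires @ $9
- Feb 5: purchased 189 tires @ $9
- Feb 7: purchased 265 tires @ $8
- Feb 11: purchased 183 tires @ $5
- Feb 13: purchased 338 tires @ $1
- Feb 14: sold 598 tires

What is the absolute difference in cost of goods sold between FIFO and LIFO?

FIFO COGS: 74 @ $10 + 102 @ $9 + 189 @ $9 + 233 @ $8 = $5,223
LIFO COGS: 338 @ $1 + 183 @ $5 + 77 @ $8 = $1,869
Difference = |$5,223 − $1,869| = $3,354

$3,354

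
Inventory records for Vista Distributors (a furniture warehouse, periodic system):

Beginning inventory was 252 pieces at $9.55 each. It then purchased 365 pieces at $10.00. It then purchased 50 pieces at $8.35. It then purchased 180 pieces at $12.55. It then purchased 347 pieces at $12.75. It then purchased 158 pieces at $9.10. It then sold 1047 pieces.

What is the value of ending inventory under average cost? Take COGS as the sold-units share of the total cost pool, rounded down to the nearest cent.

Sale 1, sell 1047: 1047/1352 × $14,595.15 → $11,302.60
Ending inventory (cost pool remaining) = $3,292.55
Check: goods available $14,595.15 = COGS $11,302.60 + ending $3,292.55

Ending inventory = $3,292.55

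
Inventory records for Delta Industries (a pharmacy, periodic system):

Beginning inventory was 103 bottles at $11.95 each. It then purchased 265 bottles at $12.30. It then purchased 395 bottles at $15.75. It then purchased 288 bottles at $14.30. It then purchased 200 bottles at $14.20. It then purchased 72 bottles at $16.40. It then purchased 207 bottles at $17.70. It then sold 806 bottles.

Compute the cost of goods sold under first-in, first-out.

COGS = $11,326.50

Sale 1 (806) [FIFO — oldest first]: 103 @ $11.95 + 265 @ $12.30 + 395 @ $15.75 + 43 @ $14.30 = $11,326.50
Ending inventory: 245 @ $14.30 + 200 @ $14.20 + 72 @ $16.40 + 207 @ $17.70 = $11,188.20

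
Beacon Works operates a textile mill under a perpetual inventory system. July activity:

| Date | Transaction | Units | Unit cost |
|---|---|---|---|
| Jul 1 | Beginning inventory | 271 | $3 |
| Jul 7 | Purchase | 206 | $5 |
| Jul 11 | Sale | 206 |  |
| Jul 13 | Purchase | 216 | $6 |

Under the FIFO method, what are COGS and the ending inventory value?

Jul 11, 206 sold [FIFO — oldest first]: 206 @ $3 = $618
Ending inventory: 65 @ $3 + 206 @ $5 + 216 @ $6 = $2,521

COGS = $618; ending inventory = $2,521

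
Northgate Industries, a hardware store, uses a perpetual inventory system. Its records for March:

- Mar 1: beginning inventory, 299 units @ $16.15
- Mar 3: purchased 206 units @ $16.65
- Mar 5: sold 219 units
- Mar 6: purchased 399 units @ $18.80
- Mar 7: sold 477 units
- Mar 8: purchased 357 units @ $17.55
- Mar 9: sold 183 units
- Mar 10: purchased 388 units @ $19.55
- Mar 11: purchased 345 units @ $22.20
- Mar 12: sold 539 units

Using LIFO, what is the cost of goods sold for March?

Mar 5, 219 sold [LIFO — newest first]: 206 @ $16.65 + 13 @ $16.15 = $3,639.85
Mar 7, 477 sold [LIFO — newest first]: 399 @ $18.80 + 78 @ $16.15 = $8,760.90
Mar 9, 183 sold [LIFO — newest first]: 183 @ $17.55 = $3,211.65
Mar 12, 539 sold [LIFO — newest first]: 345 @ $22.20 + 194 @ $19.55 = $11,451.70
Total COGS = $3,639.85 + $8,760.90 + $3,211.65 + $11,451.70 = $27,064.10
Ending inventory: 208 @ $16.15 + 174 @ $17.55 + 194 @ $19.55 = $10,205.60

COGS = $27,064.10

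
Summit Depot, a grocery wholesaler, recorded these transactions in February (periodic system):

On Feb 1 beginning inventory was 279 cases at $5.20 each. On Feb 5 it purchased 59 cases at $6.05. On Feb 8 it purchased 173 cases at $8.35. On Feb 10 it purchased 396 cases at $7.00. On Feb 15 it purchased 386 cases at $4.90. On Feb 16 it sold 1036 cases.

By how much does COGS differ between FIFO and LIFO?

FIFO COGS: 279 @ $5.20 + 59 @ $6.05 + 173 @ $8.35 + 396 @ $7.00 + 129 @ $4.90 = $6,656.40
LIFO COGS: 386 @ $4.90 + 396 @ $7.00 + 173 @ $8.35 + 59 @ $6.05 + 22 @ $5.20 = $6,579.30
Difference = |$6,656.40 − $6,579.30| = $77.10

$77.10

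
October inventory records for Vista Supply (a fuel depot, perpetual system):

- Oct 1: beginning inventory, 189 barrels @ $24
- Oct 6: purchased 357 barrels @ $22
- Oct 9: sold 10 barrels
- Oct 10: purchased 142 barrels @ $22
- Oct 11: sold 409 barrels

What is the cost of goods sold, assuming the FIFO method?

COGS = $9,596

Oct 9, 10 sold [FIFO — oldest first]: 10 @ $24 = $240
Oct 11, 409 sold [FIFO — oldest first]: 179 @ $24 + 230 @ $22 = $9,356
Total COGS = $240 + $9,356 = $9,596
Ending inventory: 127 @ $22 + 142 @ $22 = $5,918
Check: goods available $15,514 = COGS $9,596 + ending $5,918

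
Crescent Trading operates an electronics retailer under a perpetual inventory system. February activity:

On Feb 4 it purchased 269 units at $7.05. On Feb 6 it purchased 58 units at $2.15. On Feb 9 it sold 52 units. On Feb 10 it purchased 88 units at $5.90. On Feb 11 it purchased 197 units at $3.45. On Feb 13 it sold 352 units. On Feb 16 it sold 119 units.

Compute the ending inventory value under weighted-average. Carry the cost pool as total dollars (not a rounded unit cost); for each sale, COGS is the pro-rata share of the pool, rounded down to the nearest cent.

After Feb 4: 269 on hand, pool $1,896.45 (≈ $7.0500 each)
After Feb 6: 327 on hand, pool $2,021.15 (≈ $6.1809 each)
Feb 9, sell 52: 52/327 × $2,021.15 → $321.40
After Feb 10: 363 on hand, pool $2,218.95 (≈ $6.1128 each)
After Feb 11: 560 on hand, pool $2,898.60 (≈ $5.1761 each)
Feb 13, sell 352: 352/560 × $2,898.60 → $1,821.97
Feb 16, sell 119: 119/208 × $1,076.63 → $615.95
Total COGS = $321.40 + $1,821.97 + $615.95 = $2,759.32
Ending inventory (cost pool remaining) = $460.68

Ending inventory = $460.68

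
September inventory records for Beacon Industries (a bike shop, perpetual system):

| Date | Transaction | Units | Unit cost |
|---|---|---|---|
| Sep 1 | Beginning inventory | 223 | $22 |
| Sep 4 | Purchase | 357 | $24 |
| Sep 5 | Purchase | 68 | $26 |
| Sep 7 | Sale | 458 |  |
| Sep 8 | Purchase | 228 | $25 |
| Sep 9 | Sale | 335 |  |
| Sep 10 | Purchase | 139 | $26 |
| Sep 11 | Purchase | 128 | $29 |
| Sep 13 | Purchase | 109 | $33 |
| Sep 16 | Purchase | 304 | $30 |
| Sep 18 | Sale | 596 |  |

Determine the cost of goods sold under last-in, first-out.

Sep 7, 458 sold [LIFO — newest first]: 68 @ $26 + 357 @ $24 + 33 @ $22 = $11,062
Sep 9, 335 sold [LIFO — newest first]: 228 @ $25 + 107 @ $22 = $8,054
Sep 18, 596 sold [LIFO — newest first]: 304 @ $30 + 109 @ $33 + 128 @ $29 + 55 @ $26 = $17,859
Total COGS = $11,062 + $8,054 + $17,859 = $36,975
Ending inventory: 83 @ $22 + 84 @ $26 = $4,010
Check: goods available $40,985 = COGS $36,975 + ending $4,010

COGS = $36,975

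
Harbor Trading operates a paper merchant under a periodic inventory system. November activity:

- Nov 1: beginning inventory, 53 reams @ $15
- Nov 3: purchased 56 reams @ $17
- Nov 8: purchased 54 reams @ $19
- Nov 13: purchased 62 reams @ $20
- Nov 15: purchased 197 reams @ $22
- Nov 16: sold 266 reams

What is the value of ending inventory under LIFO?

Ending inventory = $2,640

Nov 16, 266 sold [LIFO — newest first]: 197 @ $22 + 62 @ $20 + 7 @ $19 = $5,707
Ending inventory: 53 @ $15 + 56 @ $17 + 47 @ $19 = $2,640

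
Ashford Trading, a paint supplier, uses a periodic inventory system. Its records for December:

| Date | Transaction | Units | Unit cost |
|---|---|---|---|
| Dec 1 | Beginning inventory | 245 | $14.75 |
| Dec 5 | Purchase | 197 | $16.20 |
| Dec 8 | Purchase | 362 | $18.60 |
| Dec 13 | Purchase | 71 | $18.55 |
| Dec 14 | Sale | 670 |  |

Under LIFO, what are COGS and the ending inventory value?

COGS = $11,831.65; ending inventory = $3,023.75

Dec 14, 670 sold [LIFO — newest first]: 71 @ $18.55 + 362 @ $18.60 + 197 @ $16.20 + 40 @ $14.75 = $11,831.65
Ending inventory: 205 @ $14.75 = $3,023.75
Check: goods available $14,855.40 = COGS $11,831.65 + ending $3,023.75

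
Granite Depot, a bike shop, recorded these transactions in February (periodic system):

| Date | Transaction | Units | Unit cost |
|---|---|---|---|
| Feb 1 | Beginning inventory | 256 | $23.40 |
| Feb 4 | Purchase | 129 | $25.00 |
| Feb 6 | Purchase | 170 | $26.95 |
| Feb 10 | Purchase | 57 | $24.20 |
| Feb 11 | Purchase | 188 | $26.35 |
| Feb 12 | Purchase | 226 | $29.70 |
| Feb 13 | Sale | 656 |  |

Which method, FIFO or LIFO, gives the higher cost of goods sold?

FIFO COGS: 256 @ $23.40 + 129 @ $25.00 + 170 @ $26.95 + 57 @ $24.20 + 44 @ $26.35 = $16,335.70
LIFO COGS: 226 @ $29.70 + 188 @ $26.35 + 57 @ $24.20 + 170 @ $26.95 + 15 @ $25.00 = $18,001.90

LIFO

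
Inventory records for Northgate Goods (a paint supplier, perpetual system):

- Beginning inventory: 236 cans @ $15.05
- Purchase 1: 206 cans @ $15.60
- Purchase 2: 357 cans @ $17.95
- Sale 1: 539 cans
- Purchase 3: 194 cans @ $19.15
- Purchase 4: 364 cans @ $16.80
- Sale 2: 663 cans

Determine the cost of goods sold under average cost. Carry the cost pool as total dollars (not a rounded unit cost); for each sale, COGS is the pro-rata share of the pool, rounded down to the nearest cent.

COGS = $20,328.85

After Beginning: 236 on hand, pool $3,551.80 (≈ $15.0500 each)
After Purchase 1: 442 on hand, pool $6,765.40 (≈ $15.3063 each)
After Purchase 2: 799 on hand, pool $13,173.55 (≈ $16.4875 each)
Sale 1, sell 539: 539/799 × $13,173.55 → $8,886.78
After Purchase 3: 454 on hand, pool $8,001.87 (≈ $17.6253 each)
After Purchase 4: 818 on hand, pool $14,117.07 (≈ $17.2580 each)
Sale 2, sell 663: 663/818 × $14,117.07 → $11,442.07
Total COGS = $8,886.78 + $11,442.07 = $20,328.85
Ending inventory (cost pool remaining) = $2,675.00
Check: goods available $23,003.85 = COGS $20,328.85 + ending $2,675.00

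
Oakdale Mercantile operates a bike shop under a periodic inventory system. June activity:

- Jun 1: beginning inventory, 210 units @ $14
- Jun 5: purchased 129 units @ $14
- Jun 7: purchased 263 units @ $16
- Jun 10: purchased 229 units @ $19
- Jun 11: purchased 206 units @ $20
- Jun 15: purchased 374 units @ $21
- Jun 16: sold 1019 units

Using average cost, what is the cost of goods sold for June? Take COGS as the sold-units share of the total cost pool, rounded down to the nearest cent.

Jun 16, sell 1019: 1019/1411 × $25,279.00 → $18,256.06
Ending inventory (cost pool remaining) = $7,022.94

COGS = $18,256.06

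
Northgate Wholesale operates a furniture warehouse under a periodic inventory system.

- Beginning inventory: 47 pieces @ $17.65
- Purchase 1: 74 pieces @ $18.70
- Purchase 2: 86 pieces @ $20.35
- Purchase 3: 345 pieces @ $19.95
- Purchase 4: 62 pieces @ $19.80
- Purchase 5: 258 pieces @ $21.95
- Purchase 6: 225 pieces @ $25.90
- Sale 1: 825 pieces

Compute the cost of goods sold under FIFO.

COGS = $16,705.25

Sale 1 (825) [FIFO — oldest first]: 47 @ $17.65 + 74 @ $18.70 + 86 @ $20.35 + 345 @ $19.95 + 62 @ $19.80 + 211 @ $21.95 = $16,705.25
Ending inventory: 47 @ $21.95 + 225 @ $25.90 = $6,859.15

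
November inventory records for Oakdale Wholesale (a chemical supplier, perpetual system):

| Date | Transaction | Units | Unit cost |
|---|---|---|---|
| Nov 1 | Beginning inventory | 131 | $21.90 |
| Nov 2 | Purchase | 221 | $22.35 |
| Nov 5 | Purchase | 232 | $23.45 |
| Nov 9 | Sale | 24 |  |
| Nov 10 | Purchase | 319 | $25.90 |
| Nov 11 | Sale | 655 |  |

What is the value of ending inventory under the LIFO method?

Ending inventory = $4,947.45

Nov 9, 24 sold [LIFO — newest first]: 24 @ $23.45 = $562.80
Nov 11, 655 sold [LIFO — newest first]: 319 @ $25.90 + 208 @ $23.45 + 128 @ $22.35 = $16,000.50
Total COGS = $562.80 + $16,000.50 = $16,563.30
Ending inventory: 131 @ $21.90 + 93 @ $22.35 = $4,947.45
Check: goods available $21,510.75 = COGS $16,563.30 + ending $4,947.45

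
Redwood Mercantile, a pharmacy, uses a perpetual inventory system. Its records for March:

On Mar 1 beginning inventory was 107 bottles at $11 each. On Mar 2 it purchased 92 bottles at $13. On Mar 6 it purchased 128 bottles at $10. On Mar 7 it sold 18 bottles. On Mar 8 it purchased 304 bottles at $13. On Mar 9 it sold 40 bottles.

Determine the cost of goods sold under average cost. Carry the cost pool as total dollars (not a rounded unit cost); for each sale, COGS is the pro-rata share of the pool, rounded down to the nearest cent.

COGS = $684.20

After Mar 1: 107 on hand, pool $1,177.00 (≈ $11.0000 each)
After Mar 2: 199 on hand, pool $2,373.00 (≈ $11.9246 each)
After Mar 6: 327 on hand, pool $3,653.00 (≈ $11.1713 each)
Mar 7, sell 18: 18/327 × $3,653.00 → $201.08
After Mar 8: 613 on hand, pool $7,403.92 (≈ $12.0782 each)
Mar 9, sell 40: 40/613 × $7,403.92 → $483.12
Total COGS = $201.08 + $483.12 = $684.20
Ending inventory (cost pool remaining) = $6,920.80
Check: goods available $7,605.00 = COGS $684.20 + ending $6,920.80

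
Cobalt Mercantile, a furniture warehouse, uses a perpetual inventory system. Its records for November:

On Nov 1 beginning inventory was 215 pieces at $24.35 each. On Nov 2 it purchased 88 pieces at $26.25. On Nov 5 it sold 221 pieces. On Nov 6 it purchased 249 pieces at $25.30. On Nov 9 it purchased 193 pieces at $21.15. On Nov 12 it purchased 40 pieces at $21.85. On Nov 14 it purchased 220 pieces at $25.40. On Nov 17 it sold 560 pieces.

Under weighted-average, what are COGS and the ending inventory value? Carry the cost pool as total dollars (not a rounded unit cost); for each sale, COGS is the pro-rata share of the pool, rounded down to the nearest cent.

After Nov 1: 215 on hand, pool $5,235.25 (≈ $24.3500 each)
After Nov 2: 303 on hand, pool $7,545.25 (≈ $24.9018 each)
Nov 5, sell 221: 221/303 × $7,545.25 → $5,503.30
After Nov 6: 331 on hand, pool $8,341.65 (≈ $25.2014 each)
After Nov 9: 524 on hand, pool $12,423.60 (≈ $23.7092 each)
After Nov 12: 564 on hand, pool $13,297.60 (≈ $23.5773 each)
After Nov 14: 784 on hand, pool $18,885.60 (≈ $24.0888 each)
Nov 17, sell 560: 560/784 × $18,885.60 → $13,489.71
Total COGS = $5,503.30 + $13,489.71 = $18,993.01
Ending inventory (cost pool remaining) = $5,395.89

COGS = $18,993.01; ending inventory = $5,395.89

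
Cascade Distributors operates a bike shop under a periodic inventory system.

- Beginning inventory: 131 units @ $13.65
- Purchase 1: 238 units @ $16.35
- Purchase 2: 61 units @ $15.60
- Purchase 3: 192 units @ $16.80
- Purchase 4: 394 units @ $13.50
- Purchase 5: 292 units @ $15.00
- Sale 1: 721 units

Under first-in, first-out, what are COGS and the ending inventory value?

COGS = $11,193.15; ending inventory = $8,362.50

Sale 1 (721) [FIFO — oldest first]: 131 @ $13.65 + 238 @ $16.35 + 61 @ $15.60 + 192 @ $16.80 + 99 @ $13.50 = $11,193.15
Ending inventory: 295 @ $13.50 + 292 @ $15.00 = $8,362.50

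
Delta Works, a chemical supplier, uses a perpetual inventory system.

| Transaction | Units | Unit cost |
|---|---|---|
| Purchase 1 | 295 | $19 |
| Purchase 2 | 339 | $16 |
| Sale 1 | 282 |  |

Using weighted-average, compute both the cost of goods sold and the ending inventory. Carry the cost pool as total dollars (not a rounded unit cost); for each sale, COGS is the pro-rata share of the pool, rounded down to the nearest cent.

After Purchase 1: 295 on hand, pool $5,605.00 (≈ $19.0000 each)
After Purchase 2: 634 on hand, pool $11,029.00 (≈ $17.3959 each)
Sale 1, sell 282: 282/634 × $11,029.00 → $4,905.64
Ending inventory (cost pool remaining) = $6,123.36
Check: goods available $11,029.00 = COGS $4,905.64 + ending $6,123.36

COGS = $4,905.64; ending inventory = $6,123.36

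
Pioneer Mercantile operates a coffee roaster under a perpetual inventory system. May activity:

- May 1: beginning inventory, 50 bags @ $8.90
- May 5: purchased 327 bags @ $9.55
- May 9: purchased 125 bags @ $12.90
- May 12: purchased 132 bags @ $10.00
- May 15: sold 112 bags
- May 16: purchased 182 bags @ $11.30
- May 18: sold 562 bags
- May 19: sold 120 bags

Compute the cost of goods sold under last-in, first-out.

COGS = $8,361.15

May 15, 112 sold [LIFO — newest first]: 112 @ $10.00 = $1,120.00
May 18, 562 sold [LIFO — newest first]: 182 @ $11.30 + 20 @ $10.00 + 125 @ $12.90 + 235 @ $9.55 = $6,113.35
May 19, 120 sold [LIFO — newest first]: 92 @ $9.55 + 28 @ $8.90 = $1,127.80
Total COGS = $1,120.00 + $6,113.35 + $1,127.80 = $8,361.15
Ending inventory: 22 @ $8.90 = $195.80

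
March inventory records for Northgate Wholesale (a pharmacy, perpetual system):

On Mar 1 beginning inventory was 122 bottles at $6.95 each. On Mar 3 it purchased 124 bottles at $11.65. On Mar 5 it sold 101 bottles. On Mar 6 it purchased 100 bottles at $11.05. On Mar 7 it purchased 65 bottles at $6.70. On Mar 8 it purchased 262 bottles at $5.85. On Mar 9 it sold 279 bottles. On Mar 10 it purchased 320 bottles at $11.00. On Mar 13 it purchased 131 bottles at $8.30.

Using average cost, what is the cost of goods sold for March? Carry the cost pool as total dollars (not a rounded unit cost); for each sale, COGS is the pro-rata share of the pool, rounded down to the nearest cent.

COGS = $3,099.31

After Mar 1: 122 on hand, pool $847.90 (≈ $6.9500 each)
After Mar 3: 246 on hand, pool $2,292.50 (≈ $9.3191 each)
Mar 5, sell 101: 101/246 × $2,292.50 → $941.22
After Mar 6: 245 on hand, pool $2,456.28 (≈ $10.0256 each)
After Mar 7: 310 on hand, pool $2,891.78 (≈ $9.3283 each)
After Mar 8: 572 on hand, pool $4,424.48 (≈ $7.7351 each)
Mar 9, sell 279: 279/572 × $4,424.48 → $2,158.09
After Mar 10: 613 on hand, pool $5,786.39 (≈ $9.4395 each)
After Mar 13: 744 on hand, pool $6,873.69 (≈ $9.2388 each)
Total COGS = $941.22 + $2,158.09 = $3,099.31
Ending inventory (cost pool remaining) = $6,873.69
Check: goods available $9,973.00 = COGS $3,099.31 + ending $6,873.69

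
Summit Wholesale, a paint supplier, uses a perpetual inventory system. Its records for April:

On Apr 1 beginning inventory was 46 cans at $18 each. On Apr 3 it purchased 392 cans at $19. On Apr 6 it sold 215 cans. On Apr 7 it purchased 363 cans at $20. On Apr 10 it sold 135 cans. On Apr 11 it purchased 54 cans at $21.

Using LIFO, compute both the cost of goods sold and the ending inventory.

Apr 6, 215 sold [LIFO — newest first]: 215 @ $19 = $4,085
Apr 10, 135 sold [LIFO — newest first]: 135 @ $20 = $2,700
Total COGS = $4,085 + $2,700 = $6,785
Ending inventory: 46 @ $18 + 177 @ $19 + 228 @ $20 + 54 @ $21 = $9,885

COGS = $6,785; ending inventory = $9,885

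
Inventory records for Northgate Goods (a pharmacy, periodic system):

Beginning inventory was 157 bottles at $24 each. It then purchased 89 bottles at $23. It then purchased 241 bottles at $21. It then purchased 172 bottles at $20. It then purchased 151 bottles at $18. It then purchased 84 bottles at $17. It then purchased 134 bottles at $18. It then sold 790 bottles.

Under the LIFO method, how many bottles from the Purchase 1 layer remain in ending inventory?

81

Sale 1 (790) [LIFO — newest first]: 134 @ $18 + 84 @ $17 + 151 @ $18 + 172 @ $20 + 241 @ $21 + 8 @ $23 = $15,243
Ending inventory: 157 @ $24 + 81 @ $23 = $5,631
Check: goods available $20,874 = COGS $15,243 + ending $5,631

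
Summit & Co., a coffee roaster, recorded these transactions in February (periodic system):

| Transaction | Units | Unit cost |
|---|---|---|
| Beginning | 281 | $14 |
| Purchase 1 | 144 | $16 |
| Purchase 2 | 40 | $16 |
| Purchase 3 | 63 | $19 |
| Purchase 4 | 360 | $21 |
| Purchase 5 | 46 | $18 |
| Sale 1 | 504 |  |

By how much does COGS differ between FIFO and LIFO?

$2,526

FIFO COGS: 281 @ $14 + 144 @ $16 + 40 @ $16 + 39 @ $19 = $7,619
LIFO COGS: 46 @ $18 + 360 @ $21 + 63 @ $19 + 35 @ $16 = $10,145
Difference = |$7,619 − $10,145| = $2,526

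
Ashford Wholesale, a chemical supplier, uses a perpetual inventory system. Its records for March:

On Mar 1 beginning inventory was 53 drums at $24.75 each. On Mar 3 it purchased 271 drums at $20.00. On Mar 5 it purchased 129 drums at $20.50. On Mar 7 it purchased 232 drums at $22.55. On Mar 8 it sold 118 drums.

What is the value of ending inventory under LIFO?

Ending inventory = $11,946.95

Mar 8, 118 sold [LIFO — newest first]: 118 @ $22.55 = $2,660.90
Ending inventory: 53 @ $24.75 + 271 @ $20.00 + 129 @ $20.50 + 114 @ $22.55 = $11,946.95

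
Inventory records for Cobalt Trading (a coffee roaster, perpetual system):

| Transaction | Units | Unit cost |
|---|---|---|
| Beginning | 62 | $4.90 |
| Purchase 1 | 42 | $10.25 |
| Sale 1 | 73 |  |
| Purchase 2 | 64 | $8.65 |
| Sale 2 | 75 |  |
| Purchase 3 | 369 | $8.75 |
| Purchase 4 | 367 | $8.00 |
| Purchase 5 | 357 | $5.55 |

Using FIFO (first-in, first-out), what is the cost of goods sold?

COGS = $1,114.90

Sale 1 (73) [FIFO — oldest first]: 62 @ $4.90 + 11 @ $10.25 = $416.55
Sale 2 (75) [FIFO — oldest first]: 31 @ $10.25 + 44 @ $8.65 = $698.35
Total COGS = $416.55 + $698.35 = $1,114.90
Ending inventory: 20 @ $8.65 + 369 @ $8.75 + 367 @ $8.00 + 357 @ $5.55 = $8,319.10
Check: goods available $9,434.00 = COGS $1,114.90 + ending $8,319.10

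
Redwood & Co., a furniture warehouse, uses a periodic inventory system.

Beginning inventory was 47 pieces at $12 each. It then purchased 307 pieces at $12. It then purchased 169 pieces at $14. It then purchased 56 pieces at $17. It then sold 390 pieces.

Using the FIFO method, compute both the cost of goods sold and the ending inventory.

Sale 1 (390) [FIFO — oldest first]: 47 @ $12 + 307 @ $12 + 36 @ $14 = $4,752
Ending inventory: 133 @ $14 + 56 @ $17 = $2,814

COGS = $4,752; ending inventory = $2,814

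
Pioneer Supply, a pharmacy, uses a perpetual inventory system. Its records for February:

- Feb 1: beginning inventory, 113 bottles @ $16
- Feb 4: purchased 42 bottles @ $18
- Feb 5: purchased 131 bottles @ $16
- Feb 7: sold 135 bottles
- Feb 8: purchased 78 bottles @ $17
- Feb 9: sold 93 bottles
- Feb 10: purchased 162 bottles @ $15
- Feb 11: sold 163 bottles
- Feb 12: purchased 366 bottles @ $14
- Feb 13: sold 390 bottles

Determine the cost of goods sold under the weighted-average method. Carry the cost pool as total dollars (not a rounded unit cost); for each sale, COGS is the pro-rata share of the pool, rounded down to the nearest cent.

COGS = $11,935.14

After Feb 1: 113 on hand, pool $1,808.00 (≈ $16.0000 each)
After Feb 4: 155 on hand, pool $2,564.00 (≈ $16.5419 each)
After Feb 5: 286 on hand, pool $4,660.00 (≈ $16.2937 each)
Feb 7, sell 135: 135/286 × $4,660.00 → $2,199.65
After Feb 8: 229 on hand, pool $3,786.35 (≈ $16.5343 each)
Feb 9, sell 93: 93/229 × $3,786.35 → $1,537.68
After Feb 10: 298 on hand, pool $4,678.67 (≈ $15.7002 each)
Feb 11, sell 163: 163/298 × $4,678.67 → $2,559.13
After Feb 12: 501 on hand, pool $7,243.54 (≈ $14.4582 each)
Feb 13, sell 390: 390/501 × $7,243.54 → $5,638.68
Total COGS = $2,199.65 + $1,537.68 + $2,559.13 + $5,638.68 = $11,935.14
Ending inventory (cost pool remaining) = $1,604.86
Check: goods available $13,540.00 = COGS $11,935.14 + ending $1,604.86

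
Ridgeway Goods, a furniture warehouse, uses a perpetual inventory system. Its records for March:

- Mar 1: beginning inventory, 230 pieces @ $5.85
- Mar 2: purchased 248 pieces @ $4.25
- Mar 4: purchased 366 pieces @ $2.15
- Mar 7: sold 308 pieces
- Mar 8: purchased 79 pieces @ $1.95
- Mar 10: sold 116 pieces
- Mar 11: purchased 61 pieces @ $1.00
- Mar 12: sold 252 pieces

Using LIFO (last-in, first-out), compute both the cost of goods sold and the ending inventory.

Mar 7, 308 sold [LIFO — newest first]: 308 @ $2.15 = $662.20
Mar 10, 116 sold [LIFO — newest first]: 79 @ $1.95 + 37 @ $2.15 = $233.60
Mar 12, 252 sold [LIFO — newest first]: 61 @ $1.00 + 21 @ $2.15 + 170 @ $4.25 = $828.65
Total COGS = $662.20 + $233.60 + $828.65 = $1,724.45
Ending inventory: 230 @ $5.85 + 78 @ $4.25 = $1,677.00

COGS = $1,724.45; ending inventory = $1,677.00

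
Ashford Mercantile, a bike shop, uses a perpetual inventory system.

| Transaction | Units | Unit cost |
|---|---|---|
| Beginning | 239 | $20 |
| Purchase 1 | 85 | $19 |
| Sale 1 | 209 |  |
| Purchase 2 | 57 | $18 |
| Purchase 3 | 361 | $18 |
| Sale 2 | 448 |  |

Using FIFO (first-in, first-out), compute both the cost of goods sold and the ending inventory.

Sale 1 (209) [FIFO — oldest first]: 209 @ $20 = $4,180
Sale 2 (448) [FIFO — oldest first]: 30 @ $20 + 85 @ $19 + 57 @ $18 + 276 @ $18 = $8,209
Total COGS = $4,180 + $8,209 = $12,389
Ending inventory: 85 @ $18 = $1,530

COGS = $12,389; ending inventory = $1,530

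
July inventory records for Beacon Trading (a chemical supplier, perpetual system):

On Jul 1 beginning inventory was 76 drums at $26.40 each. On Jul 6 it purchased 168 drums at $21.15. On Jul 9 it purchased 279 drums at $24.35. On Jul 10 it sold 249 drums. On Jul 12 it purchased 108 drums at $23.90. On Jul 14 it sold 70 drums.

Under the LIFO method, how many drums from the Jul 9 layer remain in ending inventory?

30

Jul 10, 249 sold [LIFO — newest first]: 249 @ $24.35 = $6,063.15
Jul 14, 70 sold [LIFO — newest first]: 70 @ $23.90 = $1,673.00
Total COGS = $6,063.15 + $1,673.00 = $7,736.15
Ending inventory: 76 @ $26.40 + 168 @ $21.15 + 30 @ $24.35 + 38 @ $23.90 = $7,198.30
Check: goods available $14,934.45 = COGS $7,736.15 + ending $7,198.30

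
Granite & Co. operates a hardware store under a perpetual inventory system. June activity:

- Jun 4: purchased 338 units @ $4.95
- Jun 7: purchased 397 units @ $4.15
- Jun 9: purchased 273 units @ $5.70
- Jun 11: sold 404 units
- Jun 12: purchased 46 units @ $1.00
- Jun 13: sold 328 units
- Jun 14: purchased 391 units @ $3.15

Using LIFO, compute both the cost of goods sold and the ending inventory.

COGS = $3,328.85; ending inventory = $2,825.55

Jun 11, 404 sold [LIFO — newest first]: 273 @ $5.70 + 131 @ $4.15 = $2,099.75
Jun 13, 328 sold [LIFO — newest first]: 46 @ $1.00 + 266 @ $4.15 + 16 @ $4.95 = $1,229.10
Total COGS = $2,099.75 + $1,229.10 = $3,328.85
Ending inventory: 322 @ $4.95 + 391 @ $3.15 = $2,825.55
Check: goods available $6,154.40 = COGS $3,328.85 + ending $2,825.55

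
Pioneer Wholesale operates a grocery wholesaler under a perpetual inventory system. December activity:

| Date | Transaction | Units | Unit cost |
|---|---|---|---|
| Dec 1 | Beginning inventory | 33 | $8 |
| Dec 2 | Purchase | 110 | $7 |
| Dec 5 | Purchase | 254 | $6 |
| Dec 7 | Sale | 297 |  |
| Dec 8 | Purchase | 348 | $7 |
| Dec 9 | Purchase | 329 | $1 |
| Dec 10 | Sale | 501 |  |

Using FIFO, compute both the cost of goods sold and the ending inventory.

COGS = $5,047; ending inventory = $276

Dec 7, 297 sold [FIFO — oldest first]: 33 @ $8 + 110 @ $7 + 154 @ $6 = $1,958
Dec 10, 501 sold [FIFO — oldest first]: 100 @ $6 + 348 @ $7 + 53 @ $1 = $3,089
Total COGS = $1,958 + $3,089 = $5,047
Ending inventory: 276 @ $1 = $276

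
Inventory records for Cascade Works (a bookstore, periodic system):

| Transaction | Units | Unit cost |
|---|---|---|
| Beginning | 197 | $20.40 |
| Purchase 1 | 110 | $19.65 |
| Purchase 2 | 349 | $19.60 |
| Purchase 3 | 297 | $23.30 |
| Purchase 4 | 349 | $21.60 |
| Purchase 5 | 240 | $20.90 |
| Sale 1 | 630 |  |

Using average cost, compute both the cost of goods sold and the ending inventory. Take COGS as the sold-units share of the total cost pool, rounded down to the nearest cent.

COGS = $13,276.24; ending inventory = $19,218.96

Sale 1, sell 630: 630/1542 × $32,495.20 → $13,276.24
Ending inventory (cost pool remaining) = $19,218.96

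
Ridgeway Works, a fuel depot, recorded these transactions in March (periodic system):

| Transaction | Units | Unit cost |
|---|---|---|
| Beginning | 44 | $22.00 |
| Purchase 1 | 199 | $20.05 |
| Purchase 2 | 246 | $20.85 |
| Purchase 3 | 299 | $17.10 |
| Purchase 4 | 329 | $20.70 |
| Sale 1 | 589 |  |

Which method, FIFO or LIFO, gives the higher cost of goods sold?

FIFO COGS: 44 @ $22.00 + 199 @ $20.05 + 246 @ $20.85 + 100 @ $17.10 = $11,797.05
LIFO COGS: 329 @ $20.70 + 260 @ $17.10 = $11,256.30

FIFO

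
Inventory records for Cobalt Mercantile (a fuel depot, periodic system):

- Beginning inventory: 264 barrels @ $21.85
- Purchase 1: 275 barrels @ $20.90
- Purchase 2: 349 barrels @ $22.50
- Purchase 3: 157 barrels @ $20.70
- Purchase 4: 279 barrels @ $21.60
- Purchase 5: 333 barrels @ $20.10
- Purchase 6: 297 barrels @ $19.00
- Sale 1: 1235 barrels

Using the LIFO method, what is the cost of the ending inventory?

Ending inventory = $15,565.90

Sale 1 (1235) [LIFO — newest first]: 297 @ $19.00 + 333 @ $20.10 + 279 @ $21.60 + 157 @ $20.70 + 169 @ $22.50 = $25,415.10
Ending inventory: 264 @ $21.85 + 275 @ $20.90 + 180 @ $22.50 = $15,565.90
Check: goods available $40,981.00 = COGS $25,415.10 + ending $15,565.90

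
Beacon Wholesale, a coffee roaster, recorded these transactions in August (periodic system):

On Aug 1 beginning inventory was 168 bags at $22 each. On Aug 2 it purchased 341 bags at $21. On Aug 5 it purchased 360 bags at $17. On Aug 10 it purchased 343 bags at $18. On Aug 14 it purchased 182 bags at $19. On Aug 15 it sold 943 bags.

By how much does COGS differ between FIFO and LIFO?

$1,339

FIFO COGS: 168 @ $22 + 341 @ $21 + 360 @ $17 + 74 @ $18 = $18,309
LIFO COGS: 182 @ $19 + 343 @ $18 + 360 @ $17 + 58 @ $21 = $16,970
Difference = |$18,309 − $16,970| = $1,339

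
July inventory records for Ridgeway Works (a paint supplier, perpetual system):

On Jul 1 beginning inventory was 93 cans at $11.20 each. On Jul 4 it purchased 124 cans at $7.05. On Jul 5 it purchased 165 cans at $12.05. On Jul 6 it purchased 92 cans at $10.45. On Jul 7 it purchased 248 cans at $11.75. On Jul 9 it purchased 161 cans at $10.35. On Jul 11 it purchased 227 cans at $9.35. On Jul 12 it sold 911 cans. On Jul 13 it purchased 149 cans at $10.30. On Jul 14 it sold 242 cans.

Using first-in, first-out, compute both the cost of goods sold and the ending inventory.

Jul 12, 911 sold [FIFO — oldest first]: 93 @ $11.20 + 124 @ $7.05 + 165 @ $12.05 + 92 @ $10.45 + 248 @ $11.75 + 161 @ $10.35 + 28 @ $9.35 = $9,707.60
Jul 14, 242 sold [FIFO — oldest first]: 199 @ $9.35 + 43 @ $10.30 = $2,303.55
Total COGS = $9,707.60 + $2,303.55 = $12,011.15
Ending inventory: 106 @ $10.30 = $1,091.80
Check: goods available $13,102.95 = COGS $12,011.15 + ending $1,091.80

COGS = $12,011.15; ending inventory = $1,091.80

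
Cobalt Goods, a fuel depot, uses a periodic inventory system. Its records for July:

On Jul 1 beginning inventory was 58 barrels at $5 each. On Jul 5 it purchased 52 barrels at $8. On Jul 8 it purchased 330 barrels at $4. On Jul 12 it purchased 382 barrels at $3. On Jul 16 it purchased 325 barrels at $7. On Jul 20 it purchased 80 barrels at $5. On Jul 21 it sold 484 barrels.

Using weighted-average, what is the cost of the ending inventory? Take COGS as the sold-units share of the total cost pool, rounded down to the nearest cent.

Jul 21, sell 484: 484/1227 × $5,847.00 → $2,306.39
Ending inventory (cost pool remaining) = $3,540.61

Ending inventory = $3,540.61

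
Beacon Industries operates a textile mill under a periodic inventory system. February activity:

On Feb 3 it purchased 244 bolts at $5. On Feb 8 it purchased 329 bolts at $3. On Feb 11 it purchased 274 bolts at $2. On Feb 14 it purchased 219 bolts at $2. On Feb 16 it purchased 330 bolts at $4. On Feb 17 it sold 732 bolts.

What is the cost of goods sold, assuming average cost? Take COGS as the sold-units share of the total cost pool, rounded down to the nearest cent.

COGS = $2,366.41

Feb 17, sell 732: 732/1396 × $4,513.00 → $2,366.41
Ending inventory (cost pool remaining) = $2,146.59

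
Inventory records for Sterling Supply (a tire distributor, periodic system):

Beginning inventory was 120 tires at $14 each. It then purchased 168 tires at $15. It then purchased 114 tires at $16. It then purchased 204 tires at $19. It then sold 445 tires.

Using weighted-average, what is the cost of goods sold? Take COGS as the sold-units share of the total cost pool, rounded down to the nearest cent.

COGS = $7,269.80

Sale 1, sell 445: 445/606 × $9,900.00 → $7,269.80
Ending inventory (cost pool remaining) = $2,630.20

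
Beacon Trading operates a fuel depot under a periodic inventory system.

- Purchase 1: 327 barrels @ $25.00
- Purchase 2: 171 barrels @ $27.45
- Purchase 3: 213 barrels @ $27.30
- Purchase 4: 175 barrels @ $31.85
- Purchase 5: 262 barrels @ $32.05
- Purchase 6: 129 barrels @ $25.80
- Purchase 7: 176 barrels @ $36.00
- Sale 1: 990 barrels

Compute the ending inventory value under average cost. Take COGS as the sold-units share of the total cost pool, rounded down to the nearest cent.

Sale 1, sell 990: 990/1453 × $42,318.90 → $28,833.93
Ending inventory (cost pool remaining) = $13,484.97

Ending inventory = $13,484.97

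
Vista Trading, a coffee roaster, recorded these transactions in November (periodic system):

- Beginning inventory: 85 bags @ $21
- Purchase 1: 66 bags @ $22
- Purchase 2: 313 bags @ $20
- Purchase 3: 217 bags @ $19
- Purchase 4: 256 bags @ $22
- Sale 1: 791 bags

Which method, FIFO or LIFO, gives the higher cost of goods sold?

FIFO COGS: 85 @ $21 + 66 @ $22 + 313 @ $20 + 217 @ $19 + 110 @ $22 = $16,040
LIFO COGS: 256 @ $22 + 217 @ $19 + 313 @ $20 + 5 @ $22 = $16,125

LIFO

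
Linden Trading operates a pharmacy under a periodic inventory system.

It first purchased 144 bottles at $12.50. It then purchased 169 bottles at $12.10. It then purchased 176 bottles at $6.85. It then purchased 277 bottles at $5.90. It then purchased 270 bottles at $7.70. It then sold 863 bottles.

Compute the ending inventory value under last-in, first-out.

Sale 1 (863) [LIFO — newest first]: 270 @ $7.70 + 277 @ $5.90 + 176 @ $6.85 + 140 @ $12.10 = $6,612.90
Ending inventory: 144 @ $12.50 + 29 @ $12.10 = $2,150.90

Ending inventory = $2,150.90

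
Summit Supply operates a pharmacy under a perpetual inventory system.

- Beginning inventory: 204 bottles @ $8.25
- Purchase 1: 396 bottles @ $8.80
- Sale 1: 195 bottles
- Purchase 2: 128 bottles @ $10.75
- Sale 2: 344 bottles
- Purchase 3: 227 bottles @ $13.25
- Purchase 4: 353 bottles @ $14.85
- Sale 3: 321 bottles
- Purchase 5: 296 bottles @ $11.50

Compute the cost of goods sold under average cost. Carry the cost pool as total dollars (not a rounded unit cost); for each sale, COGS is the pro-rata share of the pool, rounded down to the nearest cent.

After Beginning: 204 on hand, pool $1,683.00 (≈ $8.2500 each)
After Purchase 1: 600 on hand, pool $5,167.80 (≈ $8.6130 each)
Sale 1, sell 195: 195/600 × $5,167.80 → $1,679.53
After Purchase 2: 533 on hand, pool $4,864.27 (≈ $9.1262 each)
Sale 2, sell 344: 344/533 × $4,864.27 → $3,139.41
After Purchase 3: 416 on hand, pool $4,732.61 (≈ $11.3765 each)
After Purchase 4: 769 on hand, pool $9,974.66 (≈ $12.9709 each)
Sale 3, sell 321: 321/769 × $9,974.66 → $4,163.67
After Purchase 5: 744 on hand, pool $9,214.99 (≈ $12.3857 each)
Total COGS = $1,679.53 + $3,139.41 + $4,163.67 = $8,982.61
Ending inventory (cost pool remaining) = $9,214.99
Check: goods available $18,197.60 = COGS $8,982.61 + ending $9,214.99

COGS = $8,982.61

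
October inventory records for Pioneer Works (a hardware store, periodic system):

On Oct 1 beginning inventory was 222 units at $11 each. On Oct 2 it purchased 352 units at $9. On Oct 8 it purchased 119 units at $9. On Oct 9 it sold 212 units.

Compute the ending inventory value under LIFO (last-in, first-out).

Oct 9, 212 sold [LIFO — newest first]: 119 @ $9 + 93 @ $9 = $1,908
Ending inventory: 222 @ $11 + 259 @ $9 = $4,773
Check: goods available $6,681 = COGS $1,908 + ending $4,773

Ending inventory = $4,773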